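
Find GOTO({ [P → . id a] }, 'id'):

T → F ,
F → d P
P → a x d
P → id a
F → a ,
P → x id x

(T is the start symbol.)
GOTO(I, 'id') = CLOSURE({ [A → αX.β] : [A → α.Xβ] ∈ I, X = 'id' })

Items with dot before 'id', with the dot advanced:
  [P → . id a] → [P → id . a]
Closure adds nothing (no advanced item has the dot before a non-terminal).

GOTO = { [P → id . a] }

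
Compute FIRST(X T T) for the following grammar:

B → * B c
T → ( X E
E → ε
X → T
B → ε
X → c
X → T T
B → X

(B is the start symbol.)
FIRST sets of the non-terminals involved (from the grammar, by fixed-point iteration):
  FIRST(X) = { '(', 'c' }

To compute FIRST(X T T), process the symbols left to right:
Symbol X is a non-terminal. Add FIRST(X) \ {ε} = { '(', 'c' }
X is not nullable (ε ∉ FIRST(X)), so stop here.
FIRST(X T T) = { '(', 'c' }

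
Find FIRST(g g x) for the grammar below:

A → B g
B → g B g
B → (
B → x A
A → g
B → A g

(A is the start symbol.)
To compute FIRST(g g x), process the symbols left to right:
Symbol g is a terminal. Add 'g' and stop.
FIRST(g g x) = { 'g' }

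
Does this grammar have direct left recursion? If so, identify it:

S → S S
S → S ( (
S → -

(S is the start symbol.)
Direct left recursion occurs when N → N α for some non-terminal N (the right-hand side begins with the left-hand side itself).

S → S S: LEFT RECURSIVE (starts with S)
S → S ( (: LEFT RECURSIVE (starts with S)
S → -: starts with '-'

The grammar has direct left recursion on: S.

Answer: Yes, S is left-recursive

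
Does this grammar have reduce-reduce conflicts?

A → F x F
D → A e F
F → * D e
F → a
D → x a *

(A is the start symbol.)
A reduce-reduce conflict occurs when an LR(0) state has two complete items [A → α .] and [B → β .] — both call for a reduction, and with no lookahead the parser cannot choose between them.

Augment with A' → A and build the canonical LR(0) collection (I0 = CLOSURE({[A' → . A]}), then GOTO on every symbol after a dot until no new states appear). It has 15 states:
  I0: { [A → . F x F], [A' → . A], [F → . * D e], [F → . a] }  — shift
  I1: { [A → . F x F], [D → . A e F], [D → . x a *], [F → * . D e], [F → . * D e], [F → . a] }  — shift
  I2: { [A' → A .] }  — accept
  I3: { [A → F . x F] }  — shift
  I4: { [F → a .] }  — reduce
  I5: { [A → F x . F], [F → . * D e], [F → . a] }  — shift
  I6: { [A → F x F .] }  — reduce
  I7: { [D → A . e F] }  — shift
  I8: { [F → * D . e] }  — shift
  I9: { [D → x . a *] }  — shift
  I10: { [D → x a . *] }  — shift
  I11: { [D → x a * .] }  — reduce
  I12: { [F → * D e .] }  — reduce
  I13: { [D → A e . F], [F → . * D e], [F → . a] }  — shift
  I14: { [D → A e F .] }  — reduce

No state contains more than one complete item.

Answer: No reduce-reduce conflicts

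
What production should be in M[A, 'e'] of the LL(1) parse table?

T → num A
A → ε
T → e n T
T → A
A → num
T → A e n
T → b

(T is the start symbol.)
A → ε

To find M[A, 'e'], we find productions for A where 'e' is in the predict set (PREDICT(N → α) = (FIRST(α) \ {ε}) ∪ (FOLLOW(N) if α ⇒* ε)).

Relevant sets:
  FOLLOW(A) = { $, 'e' }

A → ε: PREDICT = { $, 'e' }
  'e' is in predict set, so this production goes in M[A, 'e']
A → num: PREDICT = { 'num' }

M[A, 'e'] = A → ε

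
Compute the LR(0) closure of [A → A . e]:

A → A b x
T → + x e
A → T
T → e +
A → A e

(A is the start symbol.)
{ [A → A . e] }

Start with: [A → A . e]
The dot precedes the terminal e, so nothing is added.

CLOSURE = { [A → A . e] }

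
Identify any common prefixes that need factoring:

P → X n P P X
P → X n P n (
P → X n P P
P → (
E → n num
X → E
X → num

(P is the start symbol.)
Yes, P has productions with common prefix 'X n P'

Left-factoring is needed when two productions for the same non-terminal
share a common prefix on the right-hand side.

Productions for P:
  P → X n P P X
  P → X n P n (
  P → X n P P
  P → (
Productions for X:
  X → E
  X → num

Found common prefix 'X n P' in productions for P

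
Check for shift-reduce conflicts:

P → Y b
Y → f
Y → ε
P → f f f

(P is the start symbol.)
Yes — I0: [Y → .] vs [P → . f f f]; I3: [Y → f .] vs [P → f . f f]

A shift-reduce conflict occurs when an LR(0) state has both:
  - a complete (reduce) item [A → α .] (dot at the end), and
  - a shift item [B → β . c γ] (dot before a terminal).

Augment with P' → P and build the canonical LR(0) collection (I0 = CLOSURE({[P' → . P]}), then GOTO on every symbol after a dot until no new states appear). It has 7 states:
  I0: { [P → . Y b], [P → . f f f], [P' → . P], [Y → . f], [Y → .] }  — shift, reduce
  I1: { [P' → P .] }  — accept
  I2: { [P → Y . b] }  — shift
  I3: { [P → f . f f], [Y → f .] }  — shift, reduce
  I4: { [P → f f . f] }  — shift
  I5: { [P → f f f .] }  — reduce
  I6: { [P → Y b .] }  — reduce

I0 contains reduce item [Y → .] and shift items [P → . f f f], [Y → . f] — shift-reduce conflict.
I3 contains reduce item [Y → f .] and shift item [P → f . f f] — shift-reduce conflict.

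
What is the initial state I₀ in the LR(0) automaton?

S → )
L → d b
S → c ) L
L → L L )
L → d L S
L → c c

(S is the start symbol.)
{ [S → . )], [S → . c ) L], [S' → . S] }

First, augment the grammar with S' → S
I₀ = CLOSURE({ [S' → . S] }):
  [S' → . S] has the dot before S: add [S → . )], [S → . c ) L]
No further items can be added.

I₀ = { [S → . )], [S → . c ) L], [S' → . S] }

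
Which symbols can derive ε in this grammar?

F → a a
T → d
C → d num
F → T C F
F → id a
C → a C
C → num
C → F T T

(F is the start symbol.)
None

A non-terminal is nullable if it can derive ε (the empty string): either it has an ε-production, or it has a production whose right-hand side consists entirely of nullable non-terminals.

There are no ε-productions, so no non-terminal can derive ε.
No non-terminals are nullable.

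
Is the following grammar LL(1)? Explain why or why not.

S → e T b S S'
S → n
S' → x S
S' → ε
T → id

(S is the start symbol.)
No. Predict set conflict for S': { 'x' }

A grammar is LL(1) if for each non-terminal N with multiple productions, the predict sets of those productions are pairwise disjoint, where PREDICT(N → α) = (FIRST(α) \ {ε}) ∪ (FOLLOW(N) if α ⇒* ε).

Relevant sets:
  FOLLOW(S') = { $, 'x' }

For S:
  PREDICT(S → e T b S S') = { 'e' }
  PREDICT(S → n) = { 'n' }
For S':
  PREDICT(S' → x S) = { 'x' }
  PREDICT(S' → ε) = { $, 'x' }
T has a single production, so nothing to check there.

Conflict found: Predict set conflict for S': { 'x' }
The grammar is NOT LL(1).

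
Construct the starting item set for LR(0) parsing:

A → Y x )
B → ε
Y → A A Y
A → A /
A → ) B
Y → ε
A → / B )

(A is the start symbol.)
First, augment the grammar with A' → A
I₀ = CLOSURE({ [A' → . A] }):
  [A' → . A] has the dot before A: add [A → . Y x )], [A → . A /], [A → . ) B], [A → . / B )]
  [A → . Y x )] has the dot before Y: add [Y → . A A Y], [Y → .]
No further items can be added.

I₀ = { [A → . ) B], [A → . / B )], [A → . A /], [A → . Y x )], [A' → . A], [Y → . A A Y], [Y → .] }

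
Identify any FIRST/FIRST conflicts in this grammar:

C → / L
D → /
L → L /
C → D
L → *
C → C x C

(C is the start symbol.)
A FIRST/FIRST conflict occurs when two productions N → α and N → β for the same non-terminal have FIRST(α) ∩ FIRST(β) ≠ ∅ (with ε ∈ FIRST of a nullable right-hand side, so two nullable alternatives also conflict).

FIRST sets of the non-terminals at (or reachable through a nullable prefix from) the front of some alternative:
  FIRST(D) = { '/' }
  FIRST(C) = { '/' }
  FIRST(L) = { '*' }

Productions for C:
  C → / L: FIRST = { '/' }
  C → D: FIRST = { '/' }
  C → C x C: FIRST = { '/' }
Productions for L:
  L → L /: FIRST = { '*' }
  L → *: FIRST = { '*' }
D has only one production, so no FIRST/FIRST conflict is possible there.

Conflict for C: C → / L and C → D
  Overlap: { '/' }
Conflict for C: C → / L and C → C x C
  Overlap: { '/' }
Conflict for C: C → D and C → C x C
  Overlap: { '/' }
Conflict for L: L → L / and L → *
  Overlap: { '*' }

Answer: Yes. C → '/' L / C → D on { '/' }; C → '/' L / C → C x C on { '/' }; C → D / C → C x C on { '/' }; L → L '/' / L → '*' on { '*' }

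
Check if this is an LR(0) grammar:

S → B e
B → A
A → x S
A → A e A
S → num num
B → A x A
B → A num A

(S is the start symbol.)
No. Shift-reduce conflict between [B → A .] and [A → A . e A]

Augment with S' → S and build the canonical LR(0) collection (I0 = CLOSURE({[S' → . S]}), then GOTO on every symbol after a dot until no new states appear). It has 15 states:
  I0: { [A → . A e A], [A → . x S], [B → . A num A], [B → . A x A], [B → . A], [S → . B e], [S → . num num], [S' → . S] }  — shift
  I1: { [A → A . e A], [B → A . num A], [B → A . x A], [B → A .] }  — shift, reduce
  I2: { [S → B . e] }  — shift
  I3: { [S' → S .] }  — accept
  I4: { [S → num . num] }  — shift
  I5: { [A → . A e A], [A → . x S], [A → x . S], [B → . A num A], [B → . A x A], [B → . A], [S → . B e], [S → . num num] }  — shift
  I6: { [A → x S .] }  — reduce
  I7: { [S → num num .] }  — reduce
  I8: { [S → B e .] }  — reduce
  I9: { [A → . A e A], [A → . x S], [A → A e . A] }  — shift
  I10: { [A → . A e A], [A → . x S], [B → A num . A] }  — shift
  I11: { [A → . A e A], [A → . x S], [B → A x . A] }  — shift
  I12: { [A → A . e A], [B → A x A .] }  — shift, reduce
  I13: { [A → A . e A], [B → A num A .] }  — shift, reduce
  I14: { [A → A . e A], [A → A e A .] }  — shift, reduce

Conflict in state I1:
  Shift-reduce conflict between [B → A .] and [A → A . e A]
So the grammar is NOT LR(0).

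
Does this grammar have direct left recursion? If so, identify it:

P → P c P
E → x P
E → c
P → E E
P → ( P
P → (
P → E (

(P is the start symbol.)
P → P c P: LEFT RECURSIVE (starts with P)
E → x P: starts with x
E → c: starts with c
P → E E: starts with E
P → ( P: starts with '('
P → (: starts with '('
P → E (: starts with E

The grammar has direct left recursion on: P.

Answer: Yes, P is left-recursive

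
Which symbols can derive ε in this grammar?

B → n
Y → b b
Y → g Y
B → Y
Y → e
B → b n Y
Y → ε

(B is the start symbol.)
{ 'B', 'Y' }

ε-productions: Y → ε
So Y is immediately nullable.
B → Y: every symbol on the right is nullable, so B is nullable too.
Every non-terminal is now nullable.
Nullable = { 'B', 'Y' }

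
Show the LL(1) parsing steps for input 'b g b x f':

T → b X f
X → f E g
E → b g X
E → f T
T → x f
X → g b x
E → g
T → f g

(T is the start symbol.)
LL(1) parsing maintains a stack (initially the start symbol over $) and the input. At each step: if the stack top is a terminal, match it against the current input token; if it is a non-terminal N, replace it with the RHS of M[N, lookahead] (the unique production whose predict set contains the lookahead).

Stack is shown with the top on the left.

Stack      Input        Action
------------------------------
T $        b g b x f $  output T → b X f
b X f $    b g b x f $  match 'b'
X f $      g b x f $    output X → g b x
g b x f $  g b x f $    match 'g'
b x f $    b x f $      match 'b'
x f $      x f $        match 'x'
f $        f $          match 'f'
$          $            accept

The string is accepted.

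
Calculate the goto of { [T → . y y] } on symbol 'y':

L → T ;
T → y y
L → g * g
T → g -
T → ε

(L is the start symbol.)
{ [T → y . y] }

GOTO(I, 'y') = CLOSURE({ [A → αX.β] : [A → α.Xβ] ∈ I, X = 'y' })

Items with dot before 'y', with the dot advanced:
  [T → . y y] → [T → y . y]
Closure adds nothing (no advanced item has the dot before a non-terminal).

GOTO = { [T → y . y] }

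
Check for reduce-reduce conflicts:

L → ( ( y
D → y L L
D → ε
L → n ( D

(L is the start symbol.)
No reduce-reduce conflicts

A reduce-reduce conflict occurs when an LR(0) state has two complete items [A → α .] and [B → β .] — both call for a reduction, and with no lookahead the parser cannot choose between them.

Augment with L' → L and build the canonical LR(0) collection (I0 = CLOSURE({[L' → . L]}), then GOTO on every symbol after a dot until no new states appear). It has 11 states:
  I0: { [L → . ( ( y], [L → . n ( D], [L' → . L] }  — shift
  I1: { [L → ( . ( y] }  — shift
  I2: { [L' → L .] }  — accept
  I3: { [L → n . ( D] }  — shift
  I4: { [D → . y L L], [D → .], [L → n ( . D] }  — shift, reduce
  I5: { [L → n ( D .] }  — reduce
  I6: { [D → y . L L], [L → . ( ( y], [L → . n ( D] }  — shift
  I7: { [D → y L . L], [L → . ( ( y], [L → . n ( D] }  — shift
  I8: { [D → y L L .] }  — reduce
  I9: { [L → ( ( . y] }  — shift
  I10: { [L → ( ( y .] }  — reduce

No state contains more than one complete item.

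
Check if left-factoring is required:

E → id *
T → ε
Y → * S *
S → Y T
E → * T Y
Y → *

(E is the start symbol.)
Yes, Y has productions with common prefix '*'

Left-factoring is needed when two productions for the same non-terminal
share a common prefix on the right-hand side.

Productions for E:
  E → id *
  E → * T Y
Productions for Y:
  Y → * S *
  Y → *

Found common prefix '*' in productions for Y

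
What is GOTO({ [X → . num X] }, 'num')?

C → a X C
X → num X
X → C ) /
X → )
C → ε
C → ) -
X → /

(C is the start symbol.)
{ [C → . ) -], [C → . a X C], [C → .], [X → . )], [X → . /], [X → . C ) /], [X → . num X], [X → num . X] }

GOTO(I, 'num') = CLOSURE({ [A → αX.β] : [A → α.Xβ] ∈ I, X = 'num' })

Items with dot before 'num', with the dot advanced:
  [X → . num X] → [X → num . X]
Closure of the advanced items:
  [X → num . X] has the dot before X: add [X → . num X], [X → . C ) /], [X → . )], [X → . /]
  [X → . C ) /] has the dot before C: add [C → . a X C], [C → .], [C → . ) -]

GOTO = { [C → . ) -], [C → . a X C], [C → .], [X → . )], [X → . /], [X → . C ) /], [X → . num X], [X → num . X] }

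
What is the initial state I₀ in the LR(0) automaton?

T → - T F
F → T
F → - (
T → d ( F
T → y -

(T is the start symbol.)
First, augment the grammar with T' → T
I₀ = CLOSURE({ [T' → . T] }):
  [T' → . T] has the dot before T: add [T → . - T F], [T → . d ( F], [T → . y -]
No further items can be added.

I₀ = { [T → . - T F], [T → . d ( F], [T → . y -], [T' → . T] }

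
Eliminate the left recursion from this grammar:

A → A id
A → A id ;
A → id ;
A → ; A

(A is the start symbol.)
A is directly left-recursive. The standard transformation for
  A → A α₁ | ... | A α_m | β₁ | ... | β_n
is
  A  → β₁ A' | ... | β_n A'
  A' → α₁ A' | ... | α_m A' | ε

A → id ; becomes A → id ; A'
A → ; A becomes A → ; A A'
A → A id becomes A' → id A'
A → A id ; becomes A' → id ; A'
Add A' → ε

Resulting grammar:
A → id ; A'
A → ; A A'
A' → id A'
A' → id ; A'
A' → ε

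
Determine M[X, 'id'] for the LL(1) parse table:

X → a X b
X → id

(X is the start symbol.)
X → id

To find M[X, 'id'], we find productions for X where 'id' is in the predict set (PREDICT(N → α) = (FIRST(α) \ {ε}) ∪ (FOLLOW(N) if α ⇒* ε)).

X → a X b: PREDICT = { 'a' }
X → id: PREDICT = { 'id' }
  'id' is in predict set, so this production goes in M[X, 'id']

M[X, 'id'] = X → id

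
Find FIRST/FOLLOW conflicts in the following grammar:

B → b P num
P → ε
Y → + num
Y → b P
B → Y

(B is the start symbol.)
A FIRST/FOLLOW conflict occurs when a non-terminal N has a nullable alternative N → β (β ⇒* ε) and another alternative N → α with FIRST(α) ∩ FOLLOW(N) ≠ ∅: on such a lookahead the parser cannot decide between expanding α and letting N vanish via β.

Nullable non-terminals: P.
P has a nullable alternative but only one production, so nothing to check.

B, Y have no nullable alternative, so no FIRST/FOLLOW check is needed there.

No FIRST/FOLLOW conflicts found.

Answer: No FIRST/FOLLOW conflicts.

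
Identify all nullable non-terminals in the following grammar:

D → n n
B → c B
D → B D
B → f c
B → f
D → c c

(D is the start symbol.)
None

There are no ε-productions, so no non-terminal can derive ε.
No non-terminals are nullable.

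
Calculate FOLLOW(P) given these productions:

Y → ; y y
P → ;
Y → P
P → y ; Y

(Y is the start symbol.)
{ $ }

To compute FOLLOW(P), find every occurrence of P on a right-hand side N → α P β: add FIRST(β) \ {ε}, and if β is empty or nullable also add FOLLOW(N). Iterate to a fixed point.

In Y → P: P is at the end, add FOLLOW(Y)

The FOLLOW sets referred to above (computed the same way, to a fixed point):
  FOLLOW(Y) = { $ }

Taking the union: FOLLOW(P) = { $ }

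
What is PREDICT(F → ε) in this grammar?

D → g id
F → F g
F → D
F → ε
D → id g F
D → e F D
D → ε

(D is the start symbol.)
PREDICT(F → ε) = (FIRST(RHS) \ {ε}) ∪ (FOLLOW(F) if ε ∈ FIRST(RHS), i.e. RHS ⇒* ε)
The right-hand side is ε (FIRST(ε) = { ε }), so the predict set is FOLLOW(F) = { $, 'e', 'g', 'id' }
PREDICT(F → ε) = { $, 'e', 'g', 'id' }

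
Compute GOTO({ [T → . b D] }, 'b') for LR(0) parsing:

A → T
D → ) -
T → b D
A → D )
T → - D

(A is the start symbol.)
GOTO(I, 'b') = CLOSURE({ [A → αX.β] : [A → α.Xβ] ∈ I, X = 'b' })

Items with dot before 'b', with the dot advanced:
  [T → . b D] → [T → b . D]
Closure of the advanced items:
  [T → b . D] has the dot before D: add [D → . ) -]

GOTO = { [D → . ) -], [T → b . D] }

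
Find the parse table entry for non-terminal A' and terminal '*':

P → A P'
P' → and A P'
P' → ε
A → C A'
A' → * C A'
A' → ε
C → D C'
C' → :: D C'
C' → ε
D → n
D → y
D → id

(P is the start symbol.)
A' → * C A'

To find M[A', '*'], we find productions for A' where '*' is in the predict set (PREDICT(N → α) = (FIRST(α) \ {ε}) ∪ (FOLLOW(N) if α ⇒* ε)).

Relevant sets:
  FOLLOW(A') = { $, 'and' }

A' → * C A': PREDICT = { '*' }
  '*' is in predict set, so this production goes in M[A', '*']
A' → ε: PREDICT = { $, 'and' }

M[A', '*'] = A' → * C A'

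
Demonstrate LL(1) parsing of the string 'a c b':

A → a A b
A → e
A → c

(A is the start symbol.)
LL(1) parsing maintains a stack (initially the start symbol over $) and the input. At each step: if the stack top is a terminal, match it against the current input token; if it is a non-terminal N, replace it with the RHS of M[N, lookahead] (the unique production whose predict set contains the lookahead).

Stack is shown with the top on the left.

Stack    Input    Action
------------------------
A $      a c b $  output A → a A b
a A b $  a c b $  match 'a'
A b $    c b $    output A → c
c b $    c b $    match 'c'
b $      b $      match 'b'
$        $        accept

The string is accepted.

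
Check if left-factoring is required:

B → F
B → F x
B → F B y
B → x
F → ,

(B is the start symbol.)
Yes, B has productions with common prefix 'F'

Left-factoring is needed when two productions for the same non-terminal
share a common prefix on the right-hand side.

Productions for B:
  B → F
  B → F x
  B → F B y
  B → x

Found common prefix 'F' in productions for B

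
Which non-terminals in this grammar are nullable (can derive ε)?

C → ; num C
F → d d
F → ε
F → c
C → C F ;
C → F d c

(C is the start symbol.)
{ 'F' }

A non-terminal is nullable if it can derive ε (the empty string): either it has an ε-production, or it has a production whose right-hand side consists entirely of nullable non-terminals.

ε-productions: F → ε
So F is immediately nullable.
No further non-terminal can be added: every production for the remaining non-terminals contains a terminal or a non-nullable non-terminal.
Nullable = { 'F' }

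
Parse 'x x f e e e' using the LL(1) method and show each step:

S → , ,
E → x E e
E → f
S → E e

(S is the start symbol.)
Stack is shown with the top on the left.

Stack        Input          Action
----------------------------------
S $          x x f e e e $  output S → E e
E e $        x x f e e e $  output E → x E e
x E e e $    x x f e e e $  match 'x'
E e e $      x f e e e $    output E → x E e
x E e e e $  x f e e e $    match 'x'
E e e e $    f e e e $      output E → f
f e e e $    f e e e $      match 'f'
e e e $      e e e $        match 'e'
e e $        e e $          match 'e'
e $          e $            match 'e'
$            $              accept

The string is accepted.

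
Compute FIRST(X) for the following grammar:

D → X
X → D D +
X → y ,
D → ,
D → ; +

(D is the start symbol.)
{ ',', ';', 'y' }

To compute FIRST(X), examine every production with X on the left-hand side, reading each right-hand side left to right until a non-nullable symbol is reached.

FIRST sets of the other non-terminals involved (by the same procedure, iterated to a fixed point):
  FIRST(D) = { ',', ';', 'y' }

From X → D D +:
  - D is a non-terminal: add FIRST(D) \ {ε} = { ',', ';', 'y' }
    D is not nullable, so stop
From X → y ,:
  - y is a terminal: add 'y' and stop

Collecting: FIRST(X) = { ',', ';', 'y' }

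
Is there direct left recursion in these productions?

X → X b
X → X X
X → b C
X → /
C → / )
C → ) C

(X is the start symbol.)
Direct left recursion occurs when N → N α for some non-terminal N (the right-hand side begins with the left-hand side itself).

X → X b: LEFT RECURSIVE (starts with X)
X → X X: LEFT RECURSIVE (starts with X)
X → b C: starts with b
X → /: starts with '/'
C → / ): starts with '/'
C → ) C: starts with ')'

The grammar has direct left recursion on: X.

Answer: Yes, X is left-recursive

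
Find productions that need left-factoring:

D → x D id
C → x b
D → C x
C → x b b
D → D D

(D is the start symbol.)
Yes, C has productions with common prefix 'x b'

Left-factoring is needed when two productions for the same non-terminal
share a common prefix on the right-hand side.

Productions for D:
  D → x D id
  D → C x
  D → D D
Productions for C:
  C → x b
  C → x b b

Found common prefix 'x b' in productions for C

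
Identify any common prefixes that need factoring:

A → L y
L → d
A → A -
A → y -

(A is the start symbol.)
Left-factoring is needed when two productions for the same non-terminal
share a common prefix on the right-hand side.

Productions for A:
  A → L y
  A → A -
  A → y -

No common prefixes found.

Answer: No, left-factoring is not needed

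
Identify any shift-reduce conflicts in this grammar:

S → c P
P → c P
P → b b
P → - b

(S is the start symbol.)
A shift-reduce conflict occurs when an LR(0) state has both:
  - a complete (reduce) item [A → α .] (dot at the end), and
  - a shift item [B → β . c γ] (dot before a terminal).

Augment with S' → S and build the canonical LR(0) collection (I0 = CLOSURE({[S' → . S]}), then GOTO on every symbol after a dot until no new states appear). It has 10 states:
  I0: { [S → . c P], [S' → . S] }  — shift
  I1: { [S' → S .] }  — accept
  I2: { [P → . - b], [P → . b b], [P → . c P], [S → c . P] }  — shift
  I3: { [P → - . b] }  — shift
  I4: { [S → c P .] }  — reduce
  I5: { [P → b . b] }  — shift
  I6: { [P → . - b], [P → . b b], [P → . c P], [P → c . P] }  — shift
  I7: { [P → c P .] }  — reduce
  I8: { [P → b b .] }  — reduce
  I9: { [P → - b .] }  — reduce

No state contains both a complete item and a shift item.

Answer: No shift-reduce conflicts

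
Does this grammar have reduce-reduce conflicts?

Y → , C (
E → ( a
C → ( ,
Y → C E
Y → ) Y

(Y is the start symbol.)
No reduce-reduce conflicts

A reduce-reduce conflict occurs when an LR(0) state has two complete items [A → α .] and [B → β .] — both call for a reduction, and with no lookahead the parser cannot choose between them.

Augment with Y' → Y and build the canonical LR(0) collection (I0 = CLOSURE({[Y' → . Y]}), then GOTO on every symbol after a dot until no new states appear). It has 13 states:
  I0: { [C → . ( ,], [Y → . ) Y], [Y → . , C (], [Y → . C E], [Y' → . Y] }  — shift
  I1: { [C → ( . ,] }  — shift
  I2: { [C → . ( ,], [Y → ) . Y], [Y → . ) Y], [Y → . , C (], [Y → . C E] }  — shift
  I3: { [C → . ( ,], [Y → , . C (] }  — shift
  I4: { [E → . ( a], [Y → C . E] }  — shift
  I5: { [Y' → Y .] }  — accept
  I6: { [E → ( . a] }  — shift
  I7: { [Y → C E .] }  — reduce
  I8: { [E → ( a .] }  — reduce
  I9: { [Y → , C . (] }  — shift
  I10: { [Y → , C ( .] }  — reduce
  I11: { [Y → ) Y .] }  — reduce
  I12: { [C → ( , .] }  — reduce

No state contains more than one complete item.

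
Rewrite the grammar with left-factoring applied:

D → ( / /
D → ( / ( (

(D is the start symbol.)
D → ( / D'
D' → /
D' → ( (

Left-factoring transforms A → αβ₁ | αβ₂ into A → αA' and A' → β₁ | β₂
(α is the longest common prefix among the alternatives). Repeat until
no nonterminal has two alternatives with a common prefix.

Round 1: D has alternatives sharing prefix '( /'. Introduce D': D → ( / D'
  Add: D' → /
  Add: D' → ( (

No remaining common prefixes — done.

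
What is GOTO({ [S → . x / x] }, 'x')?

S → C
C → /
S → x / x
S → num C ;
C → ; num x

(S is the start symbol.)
GOTO(I, 'x') = CLOSURE({ [A → αX.β] : [A → α.Xβ] ∈ I, X = 'x' })

Items with dot before 'x', with the dot advanced:
  [S → . x / x] → [S → x . / x]
Closure adds nothing (no advanced item has the dot before a non-terminal).

GOTO = { [S → x . / x] }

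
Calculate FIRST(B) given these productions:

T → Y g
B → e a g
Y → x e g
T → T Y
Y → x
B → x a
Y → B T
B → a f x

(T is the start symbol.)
{ 'a', 'e', 'x' }

From B → e a g:
  - e is a terminal: add 'e' and stop
From B → x a:
  - x is a terminal: add 'x' and stop
From B → a f x:
  - a is a terminal: add 'a' and stop

Collecting: FIRST(B) = { 'a', 'e', 'x' }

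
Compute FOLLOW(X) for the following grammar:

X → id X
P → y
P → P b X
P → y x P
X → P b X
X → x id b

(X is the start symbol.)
{ $, 'b' }

To compute FOLLOW(X), find every occurrence of X on a right-hand side N → α X β: add FIRST(β) \ {ε}, and if β is empty or nullable also add FOLLOW(N). Iterate to a fixed point.

X is the start symbol, so $ ∈ FOLLOW(X).
In X → id X: X is at the end; this adds FOLLOW(X) to itself — nothing new
In P → P b X: X is at the end, add FOLLOW(P)
In X → P b X: X is at the end; this adds FOLLOW(X) to itself — nothing new

The FOLLOW sets referred to above (computed the same way, to a fixed point):
  FOLLOW(P) = { 'b' }

Taking the union: FOLLOW(X) = { $, 'b' }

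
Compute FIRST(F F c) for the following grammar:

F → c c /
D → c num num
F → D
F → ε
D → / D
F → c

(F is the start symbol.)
{ '/', 'c' }

FIRST sets of the non-terminals involved (from the grammar, by fixed-point iteration):
  FIRST(F) = { '/', 'c', ε }

To compute FIRST(F F c), process the symbols left to right:
Symbol F is a non-terminal. Add FIRST(F) \ {ε} = { '/', 'c' }
F is nullable (ε ∈ FIRST(F)), continue to the next symbol.
Symbol F is a non-terminal. Add FIRST(F) \ {ε} = { '/', 'c' }
F is nullable (ε ∈ FIRST(F)), continue to the next symbol.
Symbol c is a terminal. Add 'c' and stop.
FIRST(F F c) = { '/', 'c' }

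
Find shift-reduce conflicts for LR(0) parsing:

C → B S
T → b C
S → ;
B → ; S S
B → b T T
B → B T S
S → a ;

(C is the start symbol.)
No shift-reduce conflicts

Augment with C' → C and build the canonical LR(0) collection (I0 = CLOSURE({[C' → . C]}), then GOTO on every symbol after a dot until no new states appear). It has 17 states:
  I0: { [B → . ; S S], [B → . B T S], [B → . b T T], [C → . B S], [C' → . C] }  — shift
  I1: { [B → ; . S S], [S → . ;], [S → . a ;] }  — shift
  I2: { [B → B . T S], [C → B . S], [S → . ;], [S → . a ;], [T → . b C] }  — shift
  I3: { [C' → C .] }  — accept
  I4: { [B → b . T T], [T → . b C] }  — shift
  I5: { [B → b T . T], [T → . b C] }  — shift
  I6: { [B → . ; S S], [B → . B T S], [B → . b T T], [C → . B S], [T → b . C] }  — shift
  I7: { [T → b C .] }  — reduce
  I8: { [B → b T T .] }  — reduce
  I9: { [S → ; .] }  — reduce
  I10: { [C → B S .] }  — reduce
  I11: { [B → B T . S], [S → . ;], [S → . a ;] }  — shift
  I12: { [S → a . ;] }  — shift
  I13: { [S → a ; .] }  — reduce
  I14: { [B → B T S .] }  — reduce
  I15: { [B → ; S . S], [S → . ;], [S → . a ;] }  — shift
  I16: { [B → ; S S .] }  — reduce

No state contains both a complete item and a shift item.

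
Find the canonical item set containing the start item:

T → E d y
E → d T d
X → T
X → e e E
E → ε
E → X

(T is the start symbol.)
{ [E → . X], [E → . d T d], [E → .], [T → . E d y], [T' → . T], [X → . T], [X → . e e E] }

First, augment the grammar with T' → T
I₀ = CLOSURE({ [T' → . T] }):
  [T' → . T] has the dot before T: add [T → . E d y]
  [T → . E d y] has the dot before E: add [E → . d T d], [E → .], [E → . X]
  [E → . X] has the dot before X: add [X → . T], [X → . e e E]
No further items can be added.

I₀ = { [E → . X], [E → . d T d], [E → .], [T → . E d y], [T' → . T], [X → . T], [X → . e e E] }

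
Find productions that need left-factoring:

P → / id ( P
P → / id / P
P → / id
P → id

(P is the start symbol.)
Yes, P has productions with common prefix '/ id'

Left-factoring is needed when two productions for the same non-terminal
share a common prefix on the right-hand side.

Productions for P:
  P → / id ( P
  P → / id / P
  P → / id
  P → id

Found common prefix '/ id' in productions for P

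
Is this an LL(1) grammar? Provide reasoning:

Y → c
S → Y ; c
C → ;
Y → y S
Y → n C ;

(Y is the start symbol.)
Yes, the grammar is LL(1).

A grammar is LL(1) if for each non-terminal N with multiple productions, the predict sets of those productions are pairwise disjoint, where PREDICT(N → α) = (FIRST(α) \ {ε}) ∪ (FOLLOW(N) if α ⇒* ε).

For Y:
  PREDICT(Y → c) = { 'c' }
  PREDICT(Y → y S) = { 'y' }
  PREDICT(Y → n C ';') = { 'n' }
S, C have a single production, so nothing to check there.

All predict sets are disjoint. The grammar IS LL(1).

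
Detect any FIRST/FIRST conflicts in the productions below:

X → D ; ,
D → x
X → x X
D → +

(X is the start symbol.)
A FIRST/FIRST conflict occurs when two productions N → α and N → β for the same non-terminal have FIRST(α) ∩ FIRST(β) ≠ ∅ (with ε ∈ FIRST of a nullable right-hand side, so two nullable alternatives also conflict).

FIRST sets of the non-terminals at (or reachable through a nullable prefix from) the front of some alternative:
  FIRST(D) = { '+', 'x' }

Productions for X:
  X → D ; ,: FIRST = { '+', 'x' }
  X → x X: FIRST = { 'x' }
Productions for D:
  D → x: FIRST = { 'x' }
  D → +: FIRST = { '+' }

Conflict for X: X → D ; , and X → x X
  Overlap: { 'x' }

Answer: Yes. X → D ';' ',' / X → x X on { 'x' }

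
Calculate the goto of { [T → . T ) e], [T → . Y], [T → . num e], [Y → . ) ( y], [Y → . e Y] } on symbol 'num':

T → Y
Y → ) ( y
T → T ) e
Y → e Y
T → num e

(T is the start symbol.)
{ [T → num . e] }

GOTO(I, 'num') = CLOSURE({ [A → αX.β] : [A → α.Xβ] ∈ I, X = 'num' })

Items with dot before 'num', with the dot advanced:
  [T → . num e] → [T → num . e]
Closure adds nothing (no advanced item has the dot before a non-terminal).

GOTO = { [T → num . e] }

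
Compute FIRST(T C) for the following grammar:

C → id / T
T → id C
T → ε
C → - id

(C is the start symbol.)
FIRST sets of the non-terminals involved (from the grammar, by fixed-point iteration):
  FIRST(T) = { 'id', ε }
  FIRST(C) = { '-', 'id' }

To compute FIRST(T C), process the symbols left to right:
Symbol T is a non-terminal. Add FIRST(T) \ {ε} = { 'id' }
T is nullable (ε ∈ FIRST(T)), continue to the next symbol.
Symbol C is a non-terminal. Add FIRST(C) \ {ε} = { '-', 'id' }
C is not nullable (ε ∉ FIRST(C)), so stop here.
FIRST(T C) = { '-', 'id' }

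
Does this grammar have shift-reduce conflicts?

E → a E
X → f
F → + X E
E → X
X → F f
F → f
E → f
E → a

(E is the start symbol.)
Augment with E' → E and build the canonical LR(0) collection (I0 = CLOSURE({[E' → . E]}), then GOTO on every symbol after a dot until no new states appear). It has 12 states:
  I0: { [E → . X], [E → . a E], [E → . a], [E → . f], [E' → . E], [F → . + X E], [F → . f], [X → . F f], [X → . f] }  — shift
  I1: { [F → + . X E], [F → . + X E], [F → . f], [X → . F f], [X → . f] }  — shift
  I2: { [E' → E .] }  — accept
  I3: { [X → F . f] }  — shift
  I4: { [E → X .] }  — reduce
  I5: { [E → . X], [E → . a E], [E → . a], [E → . f], [E → a . E], [E → a .], [F → . + X E], [F → . f], [X → . F f], [X → . f] }  — shift, reduce
  I6: { [E → f .], [F → f .], [X → f .] }  — 3 reduces
  I7: { [E → a E .] }  — reduce
  I8: { [X → F f .] }  — reduce
  I9: { [E → . X], [E → . a E], [E → . a], [E → . f], [F → + X . E], [F → . + X E], [F → . f], [X → . F f], [X → . f] }  — shift
  I10: { [F → f .], [X → f .] }  — 2 reduces
  I11: { [F → + X E .] }  — reduce

I5 contains reduce item [E → a .] and shift items [E → . a], [E → . a E], [E → . f], [F → . + X E], [F → . f], [X → . f] — shift-reduce conflict.

Answer: Yes — I5: [E → a .] vs [E → . a]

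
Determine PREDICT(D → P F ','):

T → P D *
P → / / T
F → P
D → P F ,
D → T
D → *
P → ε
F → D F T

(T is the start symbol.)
{ '*', ',', '/' }

PREDICT(D → P F ',') = (FIRST(RHS) \ {ε}) ∪ (FOLLOW(D) if ε ∈ FIRST(RHS), i.e. RHS ⇒* ε)
FIRST(P) = { '/', ε }
FIRST(F) = { '*', ',', '/', ε }
FIRST(P F ',') = { '*', ',', '/' }
ε ∉ FIRST(P F ','), so FOLLOW(D) is not added.
PREDICT(D → P F ',') = { '*', ',', '/' }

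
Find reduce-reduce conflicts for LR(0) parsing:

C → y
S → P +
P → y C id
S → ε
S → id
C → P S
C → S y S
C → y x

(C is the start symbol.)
Yes — I5: [C → y .] vs [S → .]

Augment with C' → C and build the canonical LR(0) collection (I0 = CLOSURE({[C' → . C]}), then GOTO on every symbol after a dot until no new states appear). It has 15 states:
  I0: { [C → . P S], [C → . S y S], [C → . y x], [C → . y], [C' → . C], [P → . y C id], [S → . P +], [S → . id], [S → .] }  — shift, reduce
  I1: { [C' → C .] }  — accept
  I2: { [C → P . S], [P → . y C id], [S → . P +], [S → . id], [S → .], [S → P . +] }  — shift, reduce
  I3: { [C → S . y S] }  — shift
  I4: { [S → id .] }  — reduce
  I5: { [C → . P S], [C → . S y S], [C → . y x], [C → . y], [C → y . x], [C → y .], [P → . y C id], [P → y . C id], [S → . P +], [S → . id], [S → .] }  — shift, 2 reduces
  I6: { [P → y C . id] }  — shift
  I7: { [C → y x .] }  — reduce
  I8: { [P → y C id .] }  — reduce
  I9: { [C → S y . S], [P → . y C id], [S → . P +], [S → . id], [S → .] }  — shift, reduce
  I10: { [S → P . +] }  — shift
  I11: { [C → S y S .] }  — reduce
  I12: { [C → . P S], [C → . S y S], [C → . y x], [C → . y], [P → . y C id], [P → y . C id], [S → . P +], [S → . id], [S → .] }  — shift, reduce
  I13: { [S → P + .] }  — reduce
  I14: { [C → P S .] }  — reduce

I5 contains complete items [C → y .], [S → .] — reduce-reduce conflict.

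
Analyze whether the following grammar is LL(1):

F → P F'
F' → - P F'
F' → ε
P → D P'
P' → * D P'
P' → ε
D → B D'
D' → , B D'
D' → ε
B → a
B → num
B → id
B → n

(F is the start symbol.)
A grammar is LL(1) if for each non-terminal N with multiple productions, the predict sets of those productions are pairwise disjoint, where PREDICT(N → α) = (FIRST(α) \ {ε}) ∪ (FOLLOW(N) if α ⇒* ε).

Relevant sets:
  FOLLOW(F') = { $ }
  FOLLOW(P') = { $, '-' }
  FOLLOW(D') = { $, '*', '-' }

For F':
  PREDICT(F' → '-' P F') = { '-' }
  PREDICT(F' → ε) = { $ }
For P':
  PREDICT(P' → '*' D P') = { '*' }
  PREDICT(P' → ε) = { $, '-' }
For D':
  PREDICT(D' → ',' B D') = { ',' }
  PREDICT(D' → ε) = { $, '*', '-' }
For B:
  PREDICT(B → a) = { 'a' }
  PREDICT(B → num) = { 'num' }
  PREDICT(B → id) = { 'id' }
  PREDICT(B → n) = { 'n' }
F, P, D have a single production, so nothing to check there.

All predict sets are disjoint. The grammar IS LL(1).

Answer: Yes, the grammar is LL(1).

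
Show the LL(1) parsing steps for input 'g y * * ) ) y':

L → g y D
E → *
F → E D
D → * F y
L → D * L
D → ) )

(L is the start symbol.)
LL(1) parsing maintains a stack (initially the start symbol over $) and the input. At each step: if the stack top is a terminal, match it against the current input token; if it is a non-terminal N, replace it with the RHS of M[N, lookahead] (the unique production whose predict set contains the lookahead).

Stack is shown with the top on the left.

Stack    Input            Action
--------------------------------
L $      g y * * ) ) y $  output L → g y D
g y D $  g y * * ) ) y $  match 'g'
y D $    y * * ) ) y $    match 'y'
D $      * * ) ) y $      output D → * F y
* F y $  * * ) ) y $      match '*'
F y $    * ) ) y $        output F → E D
E D y $  * ) ) y $        output E → *
* D y $  * ) ) y $        match '*'
D y $    ) ) y $          output D → ) )
) ) y $  ) ) y $          match ')'
) y $    ) y $            match ')'
y $      y $              match 'y'
$        $                accept

The string is accepted.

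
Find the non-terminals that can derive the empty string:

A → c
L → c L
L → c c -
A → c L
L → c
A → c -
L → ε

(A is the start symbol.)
A non-terminal is nullable if it can derive ε (the empty string): either it has an ε-production, or it has a production whose right-hand side consists entirely of nullable non-terminals.

ε-productions: L → ε
So L is immediately nullable.
No further non-terminal can be added: every production for the remaining non-terminals contains a terminal or a non-nullable non-terminal.
Nullable = { 'L' }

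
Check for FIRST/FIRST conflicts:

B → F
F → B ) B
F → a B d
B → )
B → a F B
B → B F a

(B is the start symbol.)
Yes. B → F / B → ')' on { ')' }; B → F / B → a F B on { 'a' }; B → F / B → B F a on { ')', 'a' }; B → ')' / B → B F a on { ')' }; B → a F B / B → B F a on { 'a' }; F → B ')' B / F → a B d on { 'a' }

A FIRST/FIRST conflict occurs when two productions N → α and N → β for the same non-terminal have FIRST(α) ∩ FIRST(β) ≠ ∅ (with ε ∈ FIRST of a nullable right-hand side, so two nullable alternatives also conflict).

FIRST sets of the non-terminals at (or reachable through a nullable prefix from) the front of some alternative:
  FIRST(F) = { ')', 'a' }
  FIRST(B) = { ')', 'a' }

Productions for B:
  B → F: FIRST = { ')', 'a' }
  B → ): FIRST = { ')' }
  B → a F B: FIRST = { 'a' }
  B → B F a: FIRST = { ')', 'a' }
Productions for F:
  F → B ) B: FIRST = { ')', 'a' }
  F → a B d: FIRST = { 'a' }

Conflict for B: B → F and B → )
  Overlap: { ')' }
Conflict for B: B → F and B → a F B
  Overlap: { 'a' }
Conflict for B: B → F and B → B F a
  Overlap: { ')', 'a' }
Conflict for B: B → ) and B → B F a
  Overlap: { ')' }
Conflict for B: B → a F B and B → B F a
  Overlap: { 'a' }
Conflict for F: F → B ) B and F → a B d
  Overlap: { 'a' }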